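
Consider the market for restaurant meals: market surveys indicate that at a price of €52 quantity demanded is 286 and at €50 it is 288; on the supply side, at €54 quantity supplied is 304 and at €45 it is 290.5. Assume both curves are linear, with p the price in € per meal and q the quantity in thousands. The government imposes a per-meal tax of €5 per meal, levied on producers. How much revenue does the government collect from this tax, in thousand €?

Tax revenue = €1445 thousand.

Demand slope: (288 − 286)/(50 − 52) = -1, so qd = 338 − p.
Supply slope: (290.5 − 304)/(45 − 54) = 1.5, so qs = 1.5p + 223.
Without the tax, 338 − p = 1.5p + 223 gives 2.5p = 115, so p* = €46 and q* = 292.
With the tax collected from producers, supply shifts: qs = 1.5(p − 5) + 223.
New equilibrium: consumers pay €49, producers receive €44, q = 289. (Wedge: pb − ps = 5.)
Revenue = t · Q = 5 · 289 = €1445.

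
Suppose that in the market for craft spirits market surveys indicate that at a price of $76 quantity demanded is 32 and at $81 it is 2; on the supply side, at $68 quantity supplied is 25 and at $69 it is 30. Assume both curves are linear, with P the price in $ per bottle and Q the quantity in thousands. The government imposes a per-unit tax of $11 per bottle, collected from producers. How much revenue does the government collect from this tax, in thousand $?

Tax revenue = $220 thousand.

Demand slope: (2 − 32)/(81 − 76) = -6, so Qd = 488 − 6P.
Supply slope: (30 − 25)/(69 − 68) = 5, so Qs = 5P − 315.
Without the tax, 488 − 6P = 5P − 315 gives 11P = 803, so P* = $73 and Q* = 50.
With the tax collected from producers, supply shifts: Qs = 5(P − 11) − 315.
New equilibrium: buyers pay $78, producers receive $67, Q = 20. (Wedge: Pb − Ps = 11.)
Revenue = t · Q = 11 · 20 = $220.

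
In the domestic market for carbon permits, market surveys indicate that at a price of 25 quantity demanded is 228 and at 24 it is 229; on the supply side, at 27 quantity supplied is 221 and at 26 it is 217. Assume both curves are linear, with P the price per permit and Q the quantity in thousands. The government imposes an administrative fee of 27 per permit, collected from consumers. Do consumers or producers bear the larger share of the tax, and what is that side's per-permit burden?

Consumers bear the larger share: 21.6 per permit.

Demand slope: (229 − 228)/(24 − 25) = -1, so Qd = 253 − P.
Supply slope: (217 − 221)/(26 − 27) = 4, so Qs = 4P + 113.
Before the tax: set 253 − P = 4P + 113 → P* = 28, Q* = 225.
With the tax collected from consumers, demand (in seller-price terms) shifts: Qd = 253 − (P + 27).
Solving gives Q = 203.4 with consumers paying 49.6 and producers receiving 22.6 (the 27 wedge).
Per-permit burden: consumers 21.6, producers 5.4.
Consumers take the larger share because demand is less price-elastic here (demand slope 1 vs supply slope 4).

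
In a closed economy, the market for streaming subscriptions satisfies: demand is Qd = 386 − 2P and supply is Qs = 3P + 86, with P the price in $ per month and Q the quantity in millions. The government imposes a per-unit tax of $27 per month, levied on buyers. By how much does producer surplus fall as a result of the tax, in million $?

Before the tax: set 386 − 2P = 3P + 86 → P* = $60, Q* = 266.
With the tax collected from buyers, demand (in seller-price terms) shifts: Qd = 386 − 2(P + 27).
New equilibrium: buyers pay $76.2, sellers receive $49.2, Q = 233.6. (Wedge: Pb − Ps = 27.)
ΔPS is the trapezoid between Q = 233.6 and Q = 266 of height $10.8: ½ · (266 + 233.6) · 10.8 = $2697.84.

Producer surplus falls by $2697.84 million.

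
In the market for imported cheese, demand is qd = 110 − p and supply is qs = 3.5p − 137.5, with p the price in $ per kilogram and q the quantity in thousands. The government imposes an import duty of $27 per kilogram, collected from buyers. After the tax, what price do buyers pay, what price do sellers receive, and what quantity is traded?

Before the tax: set 110 − p = 3.5p − 137.5 → p* = $55, q* = 55.
With the tax collected from buyers, demand (in seller-price terms) shifts: qd = 110 − (p + 27).
Solving gives q = 34 with buyers paying $76 and sellers receiving $49 (the $27 wedge).

Buyers pay $76; sellers receive $49; quantity = 34.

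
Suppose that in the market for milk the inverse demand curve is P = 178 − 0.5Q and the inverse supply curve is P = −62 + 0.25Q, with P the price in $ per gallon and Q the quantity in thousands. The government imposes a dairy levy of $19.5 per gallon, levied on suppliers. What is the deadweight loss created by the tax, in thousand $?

Deadweight loss = $253.5 thousand.

Rewrite in direct form: Qd = 356 − 2P and Qs = 4P + 248.
Before the tax: set 356 − 2P = 4P + 248 → P* = $18, Q* = 320.
With the tax collected from suppliers, supply shifts: Qs = 4(P − 19.5) + 248.
New equilibrium: buyers pay $31, suppliers receive $11.5, Q = 294. (Wedge: Pb − Ps = 19.5.)
Quantity falls by |ΔQ| = |320 − 294| = 26.
DWL = ½ · t · |ΔQ| = ½ · 19.5 · 26 = $253.5.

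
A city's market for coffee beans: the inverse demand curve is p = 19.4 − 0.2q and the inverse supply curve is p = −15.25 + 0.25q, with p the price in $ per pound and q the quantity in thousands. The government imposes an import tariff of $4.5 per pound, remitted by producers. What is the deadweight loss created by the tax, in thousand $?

Rewrite in direct form: qd = 97 − 5p and qs = 4p + 61.
Without the tax, 97 − 5p = 4p + 61 gives 9p = 36, so p* = $4 and q* = 77.
With the tax collected from producers, supply shifts: qs = 4(p − 4.5) + 61.
Solving gives q = 67 with buyers paying $6 and producers receiving $1.5 (the $4.5 wedge).
Quantity falls by |ΔQ| = |77 − 67| = 10.
DWL = ½ · t · |ΔQ| = ½ · 4.5 · 10 = $22.5.

Deadweight loss = $22.5 thousand.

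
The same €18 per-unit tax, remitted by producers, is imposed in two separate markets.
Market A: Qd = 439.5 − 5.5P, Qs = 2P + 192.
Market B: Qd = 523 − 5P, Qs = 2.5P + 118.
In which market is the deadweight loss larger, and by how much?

Market B, by €32.4.

Market A: pre-tax P* = €33, Q* = 258; post-tax Q = 231.6; deadweight loss = €237.6.
Market B: pre-tax P* = €54, Q* = 253; post-tax Q = 223; deadweight loss = €270.
Difference: €237.6 vs €270 → market B is larger by €32.4.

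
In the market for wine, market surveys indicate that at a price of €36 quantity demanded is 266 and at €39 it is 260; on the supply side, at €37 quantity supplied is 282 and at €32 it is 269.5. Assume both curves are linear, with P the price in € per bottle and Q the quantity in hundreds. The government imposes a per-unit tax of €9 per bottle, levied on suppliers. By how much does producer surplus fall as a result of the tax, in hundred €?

Demand slope: (260 − 266)/(39 − 36) = -2, so Qd = 338 − 2P.
Supply slope: (269.5 − 282)/(32 − 37) = 2.5, so Qs = 2.5P + 189.5.
Before the tax: set 338 − 2P = 2.5P + 189.5 → P* = €33, Q* = 272.
With the tax collected from suppliers, supply shifts: Qs = 2.5(P − 9) + 189.5.
Solving gives Q = 262 with consumers paying €38 and suppliers receiving €29 (the €9 wedge).
ΔPS is the trapezoid between Q = 262 and Q = 272 of height €4: ½ · (272 + 262) · 4 = €1068.

Producer surplus falls by €1068 hundred.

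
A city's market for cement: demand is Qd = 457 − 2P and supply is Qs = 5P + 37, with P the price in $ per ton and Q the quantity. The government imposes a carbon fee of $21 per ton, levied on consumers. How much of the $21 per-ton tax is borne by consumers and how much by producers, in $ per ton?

Without the tax, 457 − 2P = 5P + 37 gives 7P = 420, so P* = $60 and Q* = 337.
With the tax collected from consumers, demand (in seller-price terms) shifts: Qd = 457 − 2(P + 21).
New equilibrium: consumers pay $75, producers receive $54, Q = 307. (Wedge: Pb − Ps = 21.)
Burden on consumers: $15; on producers: $6. (They sum to $21.)

Consumers bear $15 per ton; producers bear $6 per ton.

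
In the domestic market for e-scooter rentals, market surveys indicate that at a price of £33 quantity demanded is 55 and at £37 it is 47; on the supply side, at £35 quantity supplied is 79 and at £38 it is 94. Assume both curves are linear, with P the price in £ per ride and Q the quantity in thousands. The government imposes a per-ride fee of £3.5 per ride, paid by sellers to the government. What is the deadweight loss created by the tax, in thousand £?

Demand slope: (47 − 55)/(37 − 33) = -2, so Qd = 121 − 2P.
Supply slope: (94 − 79)/(38 − 35) = 5, so Qs = 5P − 96.
Before the tax: set 121 − 2P = 5P − 96 → P* = £31, Q* = 59.
With the tax collected from sellers, supply shifts: Qs = 5(P − 3.5) − 96.
Solving gives Q = 54 with buyers paying £33.5 and sellers receiving £30 (the £3.5 wedge).
Quantity falls by |ΔQ| = |59 − 54| = 5.
DWL = ½ · t · |ΔQ| = ½ · 3.5 · 5 = £8.75.

Deadweight loss = £8.75 thousand.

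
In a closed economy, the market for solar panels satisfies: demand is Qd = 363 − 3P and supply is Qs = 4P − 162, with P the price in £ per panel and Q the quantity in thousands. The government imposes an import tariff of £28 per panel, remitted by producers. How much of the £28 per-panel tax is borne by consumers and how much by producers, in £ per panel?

Consumers bear £16 per panel; producers bear £12 per panel.

Before the tax: set 363 − 3P = 4P − 162 → P* = £75, Q* = 138.
With the tax collected from producers, supply shifts: Qs = 4(P − 28) − 162.
New equilibrium: consumers pay £91, producers receive £63, Q = 90. (Wedge: Pb − Ps = 28.)
Burden on consumers: £16; on producers: £12. (They sum to £28.)
The less price-elastic side of the market bears the larger share of a per-unit tax.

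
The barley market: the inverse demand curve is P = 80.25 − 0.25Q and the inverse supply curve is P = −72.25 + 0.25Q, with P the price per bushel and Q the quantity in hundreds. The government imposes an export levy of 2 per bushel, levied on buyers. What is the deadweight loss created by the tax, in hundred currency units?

Deadweight loss = 4 hundred.

Inverting to Q(P) form: Qd = 321 − 4P; Qs = 4P + 289.
Without the tax, 321 − 4P = 4P + 289 gives 8P = 32, so P* = 4 and Q* = 305.
With the tax collected from buyers, demand (in seller-price terms) shifts: Qd = 321 − 4(P + 2).
Solving gives Q = 301 with buyers paying 5 and producers receiving 3 (the 2 wedge).
Quantity falls by |ΔQ| = |305 − 301| = 4.
DWL = ½ · t · |ΔQ| = ½ · 2 · 4 = 4.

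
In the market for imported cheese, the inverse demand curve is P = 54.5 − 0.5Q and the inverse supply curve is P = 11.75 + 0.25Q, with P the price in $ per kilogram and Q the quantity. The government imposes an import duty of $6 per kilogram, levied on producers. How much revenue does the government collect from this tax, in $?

Tax revenue = $294.

Rewrite in direct form: Qd = 109 − 2P and Qs = 4P − 47.
Before the tax: set 109 − 2P = 4P − 47 → P* = $26, Q* = 57.
With the tax collected from producers, supply shifts: Qs = 4(P − 6) − 47.
New equilibrium: buyers pay $30, producers receive $24, Q = 49. (Wedge: Pb − Ps = 6.)
Revenue = t · Q = 6 · 49 = $294.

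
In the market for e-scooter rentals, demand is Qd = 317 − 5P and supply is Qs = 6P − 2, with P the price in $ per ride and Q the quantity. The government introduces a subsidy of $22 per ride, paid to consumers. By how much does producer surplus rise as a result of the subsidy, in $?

Without the subsidy, 317 − 5P = 6P − 2 gives 11P = 319, so P* = $29 and Q* = 172.
With a per-unit subsidy paid to consumers, each effectively pays P − 22, so demand becomes Qd = 317 − 5(P − 22).
New equilibrium: consumers pay $17, sellers receive $39, Q = 232. (Wedge: Pb − Ps = −22.)
ΔPS is the trapezoid between Q = 232 and Q = 172 of height $10: ½ · (172 + 232) · 10 = $2020.

Producer surplus rises by $2020.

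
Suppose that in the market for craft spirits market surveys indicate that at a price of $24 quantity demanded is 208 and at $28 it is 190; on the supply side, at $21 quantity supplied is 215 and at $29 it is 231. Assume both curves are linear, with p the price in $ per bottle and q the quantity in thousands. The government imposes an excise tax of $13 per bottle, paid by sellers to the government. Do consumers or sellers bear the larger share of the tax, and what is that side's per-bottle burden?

Sellers bear the larger share: $9 per bottle.

Demand slope: (190 − 208)/(28 − 24) = -4.5, so qd = 316 − 4.5p.
Supply slope: (231 − 215)/(29 − 21) = 2, so qs = 2p + 173.
Without the tax, 316 − 4.5p = 2p + 173 gives 6.5p = 143, so p* = $22 and q* = 217.
With the tax collected from sellers, supply shifts: qs = 2(p − 13) + 173.
New equilibrium: consumers pay $26, sellers receive $13, q = 199. (Wedge: pb − ps = 13.)
Per-bottle burden: consumers $4, sellers $9.
Sellers take the larger share because supply is less price-elastic here (demand slope 4.5 vs supply slope 2).
The less price-elastic side of the market bears the larger share of a per-unit tax.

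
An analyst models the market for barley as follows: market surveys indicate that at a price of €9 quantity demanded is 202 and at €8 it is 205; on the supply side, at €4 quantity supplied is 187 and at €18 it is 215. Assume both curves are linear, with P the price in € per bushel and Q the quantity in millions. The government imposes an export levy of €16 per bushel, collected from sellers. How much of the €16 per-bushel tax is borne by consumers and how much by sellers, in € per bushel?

Consumers bear €6.4 per bushel; sellers bear €9.6 per bushel.

Demand slope: (205 − 202)/(8 − 9) = -3, so Qd = 229 − 3P.
Supply slope: (215 − 187)/(18 − 4) = 2, so Qs = 2P + 179.
Before the tax: set 229 − 3P = 2P + 179 → P* = €10, Q* = 199.
With the tax collected from sellers, supply shifts: Qs = 2(P − 16) + 179.
Solving gives Q = 179.8 with consumers paying €16.4 and sellers receiving €0.4 (the €16 wedge).
Burden on consumers: €6.4; on sellers: €9.6. (They sum to €16.)
The less price-elastic side of the market bears the larger share of a per-unit tax.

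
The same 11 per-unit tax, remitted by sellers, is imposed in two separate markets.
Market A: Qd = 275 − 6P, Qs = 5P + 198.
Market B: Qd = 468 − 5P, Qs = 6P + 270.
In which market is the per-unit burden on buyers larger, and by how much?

Market B, by 1.

Market A: pre-tax P* = 7, Q* = 233; post-tax Q = 203; per-unit burden on buyers = 5.
Market B: pre-tax P* = 18, Q* = 378; post-tax Q = 348; per-unit burden on buyers = 6.
Difference: 5 vs 6 → market B is larger by 1.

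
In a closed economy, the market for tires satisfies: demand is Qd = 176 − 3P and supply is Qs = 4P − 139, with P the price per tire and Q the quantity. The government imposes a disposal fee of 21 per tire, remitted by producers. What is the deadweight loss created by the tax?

Before the tax: set 176 − 3P = 4P − 139 → P* = 45, Q* = 41.
With the tax collected from producers, supply shifts: Qs = 4(P − 21) − 139.
New equilibrium: buyers pay 57, producers receive 36, Q = 5. (Wedge: Pb − Ps = 21.)
Quantity falls by |ΔQ| = |41 − 5| = 36.
DWL = ½ · t · |ΔQ| = ½ · 21 · 36 = 378.

Deadweight loss = 378.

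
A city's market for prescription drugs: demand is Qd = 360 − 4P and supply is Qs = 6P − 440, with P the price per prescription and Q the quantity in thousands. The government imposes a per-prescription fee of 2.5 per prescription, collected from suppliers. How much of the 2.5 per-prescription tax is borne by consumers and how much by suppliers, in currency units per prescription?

Consumers bear 1.5 per prescription; suppliers bear 1 per prescription.

Without the tax, 360 − 4P = 6P − 440 gives 10P = 800, so P* = 80 and Q* = 40.
With the tax collected from suppliers, supply shifts: Qs = 6(P − 2.5) − 440.
Solving gives Q = 34 with consumers paying 81.5 and suppliers receiving 79 (the 2.5 wedge).
Burden on consumers: 1.5; on suppliers: 1. (They sum to 2.5.)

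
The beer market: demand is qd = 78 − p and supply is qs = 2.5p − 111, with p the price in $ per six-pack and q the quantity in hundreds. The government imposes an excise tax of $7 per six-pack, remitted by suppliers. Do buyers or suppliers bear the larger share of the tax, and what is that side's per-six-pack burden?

Buyers bear the larger share: $5 per six-pack.

Without the tax, 78 − p = 2.5p − 111 gives 3.5p = 189, so p* = $54 and q* = 24.
With the tax collected from suppliers, supply shifts: qs = 2.5(p − 7) − 111.
Solving gives q = 19 with buyers paying $59 and suppliers receiving $52 (the $7 wedge).
Per-six-pack burden: buyers $5, suppliers $2.
Buyers take the larger share because demand is less price-elastic here (demand slope 1 vs supply slope 2.5).
The less price-elastic side of the market bears the larger share of a per-unit tax.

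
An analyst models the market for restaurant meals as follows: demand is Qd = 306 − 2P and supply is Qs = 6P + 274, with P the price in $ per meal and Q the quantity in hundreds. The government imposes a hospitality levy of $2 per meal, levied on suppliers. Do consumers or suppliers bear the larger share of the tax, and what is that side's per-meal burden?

Before the tax: set 306 − 2P = 6P + 274 → P* = $4, Q* = 298.
With the tax collected from suppliers, supply shifts: Qs = 6(P − 2) + 274.
Solving gives Q = 295 with consumers paying $5.5 and suppliers receiving $3.5 (the $2 wedge).
Per-meal burden: consumers $1.5, suppliers $0.5.
Consumers take the larger share because demand is less price-elastic here (demand slope 2 vs supply slope 6).
The less price-elastic side of the market bears the larger share of a per-unit tax.

Consumers bear the larger share: $1.5 per meal.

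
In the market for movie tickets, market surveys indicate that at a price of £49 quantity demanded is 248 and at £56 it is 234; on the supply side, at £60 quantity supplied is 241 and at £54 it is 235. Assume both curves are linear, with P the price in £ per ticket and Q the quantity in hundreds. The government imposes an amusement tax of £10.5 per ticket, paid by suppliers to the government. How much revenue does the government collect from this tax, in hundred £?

Tax revenue = £2404.5 hundred.

Demand slope: (234 − 248)/(56 − 49) = -2, so Qd = 346 − 2P.
Supply slope: (235 − 241)/(54 − 60) = 1, so Qs = P + 181.
Before the tax: set 346 − 2P = P + 181 → P* = £55, Q* = 236.
With the tax collected from suppliers, supply shifts: Qs = (P − 10.5) + 181.
New equilibrium: consumers pay £58.5, suppliers receive £48, Q = 229. (Wedge: Pb − Ps = 10.5.)
Revenue = t · Q = 10.5 · 229 = £2404.5.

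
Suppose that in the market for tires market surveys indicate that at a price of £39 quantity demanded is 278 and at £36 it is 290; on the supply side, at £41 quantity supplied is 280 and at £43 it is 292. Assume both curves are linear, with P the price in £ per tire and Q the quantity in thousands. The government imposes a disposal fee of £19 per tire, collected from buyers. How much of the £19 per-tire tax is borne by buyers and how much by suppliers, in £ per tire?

Buyers bear £11.4 per tire; suppliers bear £7.6 per tire.

Demand slope: (290 − 278)/(36 − 39) = -4, so Qd = 434 − 4P.
Supply slope: (292 − 280)/(43 − 41) = 6, so Qs = 6P + 34.
Before the tax: set 434 − 4P = 6P + 34 → P* = £40, Q* = 274.
With the tax collected from buyers, demand (in seller-price terms) shifts: Qd = 434 − 4(P + 19).
New equilibrium: buyers pay £51.4, suppliers receive £32.4, Q = 228.4. (Wedge: Pb − Ps = 19.)
Burden on buyers: £11.4; on suppliers: £7.6. (They sum to £19.)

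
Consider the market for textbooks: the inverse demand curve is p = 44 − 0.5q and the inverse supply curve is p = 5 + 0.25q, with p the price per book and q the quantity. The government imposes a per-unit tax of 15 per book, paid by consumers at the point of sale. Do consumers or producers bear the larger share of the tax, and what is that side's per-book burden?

Rewrite in direct form: qd = 88 − 2p and qs = 4p − 20.
Before the tax: set 88 − 2p = 4p − 20 → p* = 18, q* = 52.
With the tax collected from consumers, demand (in seller-price terms) shifts: qd = 88 − 2(p + 15).
New equilibrium: consumers pay 28, producers receive 13, q = 32. (Wedge: pb − ps = 15.)
Per-book burden: consumers 10, producers 5.
Consumers take the larger share because demand is less price-elastic here (demand slope 2 vs supply slope 4).
The less price-elastic side of the market bears the larger share of a per-unit tax.

Consumers bear the larger share: 10 per book.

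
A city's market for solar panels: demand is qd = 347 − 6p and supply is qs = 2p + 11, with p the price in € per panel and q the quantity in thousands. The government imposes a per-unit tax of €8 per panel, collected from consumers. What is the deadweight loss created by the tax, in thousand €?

Deadweight loss = €48 thousand.

Before the tax: set 347 − 6p = 2p + 11 → p* = €42, q* = 95.
With the tax collected from consumers, demand (in seller-price terms) shifts: qd = 347 − 6(p + 8).
Solving gives q = 83 with consumers paying €44 and sellers receiving €36 (the €8 wedge).
Quantity falls by |ΔQ| = |95 − 83| = 12.
DWL = ½ · t · |ΔQ| = ½ · 8 · 12 = €48.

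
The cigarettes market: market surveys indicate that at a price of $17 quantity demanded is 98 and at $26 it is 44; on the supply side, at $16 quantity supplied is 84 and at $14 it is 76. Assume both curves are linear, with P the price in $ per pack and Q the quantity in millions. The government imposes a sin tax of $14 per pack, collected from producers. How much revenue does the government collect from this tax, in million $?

Demand slope: (44 − 98)/(26 − 17) = -6, so Qd = 200 − 6P.
Supply slope: (76 − 84)/(14 − 16) = 4, so Qs = 4P + 20.
Before the tax: set 200 − 6P = 4P + 20 → P* = $18, Q* = 92.
With the tax collected from producers, supply shifts: Qs = 4(P − 14) + 20.
Solving gives Q = 58.4 with consumers paying $23.6 and producers receiving $9.6 (the $14 wedge).
Revenue = t · Q = 14 · 58.4 = $817.6.

Tax revenue = $817.6 million.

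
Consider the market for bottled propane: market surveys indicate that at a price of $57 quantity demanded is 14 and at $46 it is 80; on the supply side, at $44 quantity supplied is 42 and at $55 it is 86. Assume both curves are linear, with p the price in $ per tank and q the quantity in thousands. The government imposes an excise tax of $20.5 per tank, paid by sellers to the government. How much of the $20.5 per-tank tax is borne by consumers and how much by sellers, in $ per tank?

Consumers bear $8.2 per tank; sellers bear $12.3 per tank.

Demand slope: (80 − 14)/(46 − 57) = -6, so qd = 356 − 6p.
Supply slope: (86 − 42)/(55 − 44) = 4, so qs = 4p − 134.
Without the tax, 356 − 6p = 4p − 134 gives 10p = 490, so p* = $49 and q* = 62.
With the tax collected from sellers, supply shifts: qs = 4(p − 20.5) − 134.
New equilibrium: consumers pay $57.2, sellers receive $36.7, q = 12.8. (Wedge: pb − ps = 20.5.)
Burden on consumers: $8.2; on sellers: $12.3. (They sum to $20.5.)
The less price-elastic side of the market bears the larger share of a per-unit tax.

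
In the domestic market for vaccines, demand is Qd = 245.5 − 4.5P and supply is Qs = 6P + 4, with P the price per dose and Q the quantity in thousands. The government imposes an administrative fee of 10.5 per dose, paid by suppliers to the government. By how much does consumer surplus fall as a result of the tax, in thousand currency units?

Consumer surplus falls by 771 thousand.

Before the tax: set 245.5 − 4.5P = 6P + 4 → P* = 23, Q* = 142.
With the tax collected from suppliers, supply shifts: Qs = 6(P − 10.5) + 4.
Solving gives Q = 115 with consumers paying 29 and suppliers receiving 18.5 (the 10.5 wedge).
ΔCS is the trapezoid between Q = 115 and Q = 142 of height 6: ½ · (142 + 115) · 6 = 771.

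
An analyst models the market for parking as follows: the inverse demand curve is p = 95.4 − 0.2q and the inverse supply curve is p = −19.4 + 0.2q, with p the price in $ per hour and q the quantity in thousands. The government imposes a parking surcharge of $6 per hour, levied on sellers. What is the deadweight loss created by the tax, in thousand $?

Deadweight loss = $45 thousand.

Inverting to q(p) form: qd = 477 − 5p; qs = 5p + 97.
Without the tax, 477 − 5p = 5p + 97 gives 10p = 380, so p* = $38 and q* = 287.
With the tax collected from sellers, supply shifts: qs = 5(p − 6) + 97.
New equilibrium: consumers pay $41, sellers receive $35, q = 272. (Wedge: pb − ps = 6.)
Quantity falls by |ΔQ| = |287 − 272| = 15.
DWL = ½ · t · |ΔQ| = ½ · 6 · 15 = $45.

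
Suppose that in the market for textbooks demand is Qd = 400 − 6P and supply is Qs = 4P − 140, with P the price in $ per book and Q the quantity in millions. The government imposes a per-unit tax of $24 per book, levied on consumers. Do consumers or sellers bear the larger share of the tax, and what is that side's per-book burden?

Before the tax: set 400 − 6P = 4P − 140 → P* = $54, Q* = 76.
With the tax collected from consumers, demand (in seller-price terms) shifts: Qd = 400 − 6(P + 24).
New equilibrium: consumers pay $63.6, sellers receive $39.6, Q = 18.4. (Wedge: Pb − Ps = 24.)
Per-book burden: consumers $9.6, sellers $14.4.
Sellers take the larger share because supply is less price-elastic here (demand slope 6 vs supply slope 4).
The less price-elastic side of the market bears the larger share of a per-unit tax.

Sellers bear the larger share: $14.4 per book.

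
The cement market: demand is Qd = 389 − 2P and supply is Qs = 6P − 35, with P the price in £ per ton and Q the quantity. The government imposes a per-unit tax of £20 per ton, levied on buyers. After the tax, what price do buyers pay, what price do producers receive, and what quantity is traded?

Buyers pay £68; producers receive £48; quantity = 253.

Before the tax: set 389 − 2P = 6P − 35 → P* = £53, Q* = 283.
With the tax collected from buyers, demand (in seller-price terms) shifts: Qd = 389 − 2(P + 20).
Solving gives Q = 253 with buyers paying £68 and producers receiving £48 (the £20 wedge).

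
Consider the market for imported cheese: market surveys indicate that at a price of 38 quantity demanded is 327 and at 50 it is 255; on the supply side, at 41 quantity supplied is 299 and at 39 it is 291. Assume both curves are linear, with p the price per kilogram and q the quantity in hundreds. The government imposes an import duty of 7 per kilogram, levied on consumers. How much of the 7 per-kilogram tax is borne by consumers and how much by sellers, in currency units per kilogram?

Consumers bear 2.8 per kilogram; sellers bear 4.2 per kilogram.

Demand slope: (255 − 327)/(50 − 38) = -6, so qd = 555 − 6p.
Supply slope: (291 − 299)/(39 − 41) = 4, so qs = 4p + 135.
Before the tax: set 555 − 6p = 4p + 135 → p* = 42, q* = 303.
With the tax collected from consumers, demand (in seller-price terms) shifts: qd = 555 − 6(p + 7).
New equilibrium: consumers pay 44.8, sellers receive 37.8, q = 286.2. (Wedge: pb − ps = 7.)
Burden on consumers: 2.8; on sellers: 4.2. (They sum to 7.)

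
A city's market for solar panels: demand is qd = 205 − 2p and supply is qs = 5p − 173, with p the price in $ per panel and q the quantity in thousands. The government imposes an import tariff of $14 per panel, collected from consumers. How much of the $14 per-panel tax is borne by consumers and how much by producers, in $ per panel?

Before the tax: set 205 − 2p = 5p − 173 → p* = $54, q* = 97.
With the tax collected from consumers, demand (in seller-price terms) shifts: qd = 205 − 2(p + 14).
Solving gives q = 77 with consumers paying $64 and producers receiving $50 (the $14 wedge).
Burden on consumers: $10; on producers: $4. (They sum to $14.)

Consumers bear $10 per panel; producers bear $4 per panel.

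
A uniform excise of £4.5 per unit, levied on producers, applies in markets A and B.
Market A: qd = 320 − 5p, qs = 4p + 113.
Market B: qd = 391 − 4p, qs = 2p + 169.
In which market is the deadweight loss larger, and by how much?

Market A: pre-tax p* = £23, q* = 205; post-tax q = 195; deadweight loss = £22.5.
Market B: pre-tax p* = £37, q* = 243; post-tax q = 237; deadweight loss = £13.5.
Difference: £22.5 vs £13.5 → market A is larger by £9.

Market A, by £9.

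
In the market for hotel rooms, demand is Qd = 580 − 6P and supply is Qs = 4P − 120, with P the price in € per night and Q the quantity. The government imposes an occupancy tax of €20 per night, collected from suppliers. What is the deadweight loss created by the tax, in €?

Deadweight loss = €480.

Without the tax, 580 − 6P = 4P − 120 gives 10P = 700, so P* = €70 and Q* = 160.
With the tax collected from suppliers, supply shifts: Qs = 4(P − 20) − 120.
Solving gives Q = 112 with consumers paying €78 and suppliers receiving €58 (the €20 wedge).
Quantity falls by |ΔQ| = |160 − 112| = 48.
DWL = ½ · t · |ΔQ| = ½ · 20 · 48 = €480.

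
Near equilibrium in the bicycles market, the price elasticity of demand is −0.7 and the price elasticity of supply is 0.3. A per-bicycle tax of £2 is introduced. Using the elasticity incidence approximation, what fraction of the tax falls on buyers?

Buyers' share ≈ 0.3.

Incidence ratio: buyers' share ≈ εs / (εs + |εd|) = 0.3 / (0.3 + 0.7) = 0.3.
Supply is the less elastic side, so buyers bear the smaller share.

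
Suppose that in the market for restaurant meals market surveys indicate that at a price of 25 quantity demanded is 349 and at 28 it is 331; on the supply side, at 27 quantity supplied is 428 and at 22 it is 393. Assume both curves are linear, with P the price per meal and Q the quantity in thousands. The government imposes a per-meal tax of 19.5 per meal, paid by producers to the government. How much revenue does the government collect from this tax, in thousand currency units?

Tax revenue = 6162 thousand.

Demand slope: (331 − 349)/(28 − 25) = -6, so Qd = 499 − 6P.
Supply slope: (393 − 428)/(22 − 27) = 7, so Qs = 7P + 239.
Without the tax, 499 − 6P = 7P + 239 gives 13P = 260, so P* = 20 and Q* = 379.
With the tax collected from producers, supply shifts: Qs = 7(P − 19.5) + 239.
Solving gives Q = 316 with consumers paying 30.5 and producers receiving 11 (the 19.5 wedge).
Revenue = t · Q = 19.5 · 316 = 6162.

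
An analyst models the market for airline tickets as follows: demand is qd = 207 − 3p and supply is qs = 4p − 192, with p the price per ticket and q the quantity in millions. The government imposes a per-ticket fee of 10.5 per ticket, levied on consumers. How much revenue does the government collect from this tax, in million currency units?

Tax revenue = 189 million.

Without the tax, 207 − 3p = 4p − 192 gives 7p = 399, so p* = 57 and q* = 36.
With the tax collected from consumers, demand (in seller-price terms) shifts: qd = 207 − 3(p + 10.5).
Solving gives q = 18 with consumers paying 63 and suppliers receiving 52.5 (the 10.5 wedge).
Revenue = t · Q = 10.5 · 18 = 189.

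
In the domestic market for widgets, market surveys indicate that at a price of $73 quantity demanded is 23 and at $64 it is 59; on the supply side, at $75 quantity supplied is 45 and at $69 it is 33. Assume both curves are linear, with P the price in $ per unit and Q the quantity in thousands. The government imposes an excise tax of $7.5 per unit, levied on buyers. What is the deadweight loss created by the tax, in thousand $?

Deadweight loss = $37.5 thousand.

Demand slope: (59 − 23)/(64 − 73) = -4, so Qd = 315 − 4P.
Supply slope: (33 − 45)/(69 − 75) = 2, so Qs = 2P − 105.
Without the tax, 315 − 4P = 2P − 105 gives 6P = 420, so P* = $70 and Q* = 35.
With the tax collected from buyers, demand (in seller-price terms) shifts: Qd = 315 − 4(P + 7.5).
Solving gives Q = 25 with buyers paying $72.5 and sellers receiving $65 (the $7.5 wedge).
Quantity falls by |ΔQ| = |35 − 25| = 10.
DWL = ½ · t · |ΔQ| = ½ · 7.5 · 10 = $37.5.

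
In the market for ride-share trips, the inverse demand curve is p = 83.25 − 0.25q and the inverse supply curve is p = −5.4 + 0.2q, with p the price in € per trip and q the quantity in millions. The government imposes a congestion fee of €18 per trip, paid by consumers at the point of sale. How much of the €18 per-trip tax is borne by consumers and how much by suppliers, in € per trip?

Consumers bear €10 per trip; suppliers bear €8 per trip.

Inverting to q(p) form: qd = 333 − 4p; qs = 5p + 27.
Before the tax: set 333 − 4p = 5p + 27 → p* = €34, q* = 197.
With the tax collected from consumers, demand (in seller-price terms) shifts: qd = 333 − 4(p + 18).
New equilibrium: consumers pay €44, suppliers receive €26, q = 157. (Wedge: pb − ps = 18.)
Burden on consumers: €10; on suppliers: €8. (They sum to €18.)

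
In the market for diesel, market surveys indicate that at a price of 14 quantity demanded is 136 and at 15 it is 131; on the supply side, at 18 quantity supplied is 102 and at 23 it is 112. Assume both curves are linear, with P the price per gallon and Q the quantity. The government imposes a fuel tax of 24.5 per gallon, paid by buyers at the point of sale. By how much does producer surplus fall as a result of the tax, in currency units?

Demand slope: (131 − 136)/(15 − 14) = -5, so Qd = 206 − 5P.
Supply slope: (112 − 102)/(23 − 18) = 2, so Qs = 2P + 66.
Before the tax: set 206 − 5P = 2P + 66 → P* = 20, Q* = 106.
With the tax collected from buyers, demand (in seller-price terms) shifts: Qd = 206 − 5(P + 24.5).
New equilibrium: buyers pay 27, producers receive 2.5, Q = 71. (Wedge: Pb − Ps = 24.5.)
ΔPS is the trapezoid between Q = 71 and Q = 106 of height 17.5: ½ · (106 + 71) · 17.5 = 1548.75.

Producer surplus falls by 1548.75.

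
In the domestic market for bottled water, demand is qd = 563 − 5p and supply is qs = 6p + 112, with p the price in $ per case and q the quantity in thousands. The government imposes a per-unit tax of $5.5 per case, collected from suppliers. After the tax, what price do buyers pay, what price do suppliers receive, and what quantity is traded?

Buyers pay $44; suppliers receive $38.5; quantity = 343.

Before the tax: set 563 − 5p = 6p + 112 → p* = $41, q* = 358.
With the tax collected from suppliers, supply shifts: qs = 6(p − 5.5) + 112.
Solving gives q = 343 with buyers paying $44 and suppliers receiving $38.5 (the $5.5 wedge).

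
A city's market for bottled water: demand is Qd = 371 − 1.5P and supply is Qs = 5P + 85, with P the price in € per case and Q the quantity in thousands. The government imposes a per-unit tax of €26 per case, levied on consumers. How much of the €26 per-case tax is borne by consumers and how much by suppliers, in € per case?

Without the tax, 371 − 1.5P = 5P + 85 gives 6.5P = 286, so P* = €44 and Q* = 305.
With the tax collected from consumers, demand (in seller-price terms) shifts: Qd = 371 − 1.5(P + 26).
New equilibrium: consumers pay €64, suppliers receive €38, Q = 275. (Wedge: Pb − Ps = 26.)
Burden on consumers: €20; on suppliers: €6. (They sum to €26.)

Consumers bear €20 per case; suppliers bear €6 per case.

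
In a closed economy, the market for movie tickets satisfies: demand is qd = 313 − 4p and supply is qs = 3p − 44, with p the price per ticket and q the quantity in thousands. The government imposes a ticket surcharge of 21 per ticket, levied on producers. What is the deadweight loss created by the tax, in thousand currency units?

Deadweight loss = 378 thousand.

Before the tax: set 313 − 4p = 3p − 44 → p* = 51, q* = 109.
With the tax collected from producers, supply shifts: qs = 3(p − 21) − 44.
New equilibrium: consumers pay 60, producers receive 39, q = 73. (Wedge: pb − ps = 21.)
Quantity falls by |ΔQ| = |109 − 73| = 36.
DWL = ½ · t · |ΔQ| = ½ · 21 · 36 = 378.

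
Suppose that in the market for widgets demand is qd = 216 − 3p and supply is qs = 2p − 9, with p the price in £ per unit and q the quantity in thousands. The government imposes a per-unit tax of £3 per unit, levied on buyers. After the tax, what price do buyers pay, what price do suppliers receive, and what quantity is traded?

Without the tax, 216 − 3p = 2p − 9 gives 5p = 225, so p* = £45 and q* = 81.
With the tax collected from buyers, demand (in seller-price terms) shifts: qd = 216 − 3(p + 3).
New equilibrium: buyers pay £46.2, suppliers receive £43.2, q = 77.4. (Wedge: pb − ps = 3.)
The less price-elastic side of the market bears the larger share of a per-unit tax.

Buyers pay £46.2; suppliers receive £43.2; quantity = 77.4.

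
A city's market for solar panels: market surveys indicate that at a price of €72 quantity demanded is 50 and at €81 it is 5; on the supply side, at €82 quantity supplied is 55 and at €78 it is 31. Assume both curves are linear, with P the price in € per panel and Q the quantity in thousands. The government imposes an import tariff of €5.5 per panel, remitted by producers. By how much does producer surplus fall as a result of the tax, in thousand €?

Demand slope: (5 − 50)/(81 − 72) = -5, so Qd = 410 − 5P.
Supply slope: (31 − 55)/(78 − 82) = 6, so Qs = 6P − 437.
Without the tax, 410 − 5P = 6P − 437 gives 11P = 847, so P* = €77 and Q* = 25.
With the tax collected from producers, supply shifts: Qs = 6(P − 5.5) − 437.
New equilibrium: consumers pay €80, producers receive €74.5, Q = 10. (Wedge: Pb − Ps = 5.5.)
ΔPS is the trapezoid between Q = 10 and Q = 25 of height €2.5: ½ · (25 + 10) · 2.5 = €43.75.

Producer surplus falls by €43.75 thousand.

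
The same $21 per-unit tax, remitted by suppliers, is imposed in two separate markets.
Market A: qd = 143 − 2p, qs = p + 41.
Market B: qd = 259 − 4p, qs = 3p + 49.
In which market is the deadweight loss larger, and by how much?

Market B, by $231.

Market A: pre-tax p* = $34, q* = 75; post-tax q = 61; deadweight loss = $147.
Market B: pre-tax p* = $30, q* = 139; post-tax q = 103; deadweight loss = $378.
Difference: $147 vs $378 → market B is larger by $231.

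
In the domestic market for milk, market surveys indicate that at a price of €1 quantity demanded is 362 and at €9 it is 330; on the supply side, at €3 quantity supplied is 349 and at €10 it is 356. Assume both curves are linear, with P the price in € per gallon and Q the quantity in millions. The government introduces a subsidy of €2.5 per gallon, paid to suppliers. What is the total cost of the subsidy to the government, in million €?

Demand slope: (330 − 362)/(9 − 1) = -4, so Qd = 366 − 4P.
Supply slope: (356 − 349)/(10 − 3) = 1, so Qs = P + 346.
Before the subsidy: set 366 − 4P = P + 346 → P* = €4, Q* = 350.
With a per-unit subsidy paid to suppliers, each receives P + 2.5 per unit sold, so supply becomes Qs = (P + 2.5) + 346.
New equilibrium: buyers pay €3.5, suppliers receive €6, Q = 352. (Wedge: Pb − Ps = −2.5.)
Outlay = t · Q = 2.5 · 352 = €880.

Government outlay = €880 million.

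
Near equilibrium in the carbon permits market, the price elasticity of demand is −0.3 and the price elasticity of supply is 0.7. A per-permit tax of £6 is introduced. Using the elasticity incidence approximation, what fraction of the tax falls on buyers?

Buyers' share ≈ 0.7.

Incidence ratio: buyers' share ≈ εs / (εs + |εd|) = 0.7 / (0.7 + 0.3) = 0.7.
Supply is the more elastic side, so buyers bear the larger share.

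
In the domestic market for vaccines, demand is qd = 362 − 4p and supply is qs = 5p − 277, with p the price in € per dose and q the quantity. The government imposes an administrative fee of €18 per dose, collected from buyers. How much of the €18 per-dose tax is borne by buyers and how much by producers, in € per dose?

Before the tax: set 362 − 4p = 5p − 277 → p* = €71, q* = 78.
With the tax collected from buyers, demand (in seller-price terms) shifts: qd = 362 − 4(p + 18).
New equilibrium: buyers pay €81, producers receive €63, q = 38. (Wedge: pb − ps = 18.)
Burden on buyers: €10; on producers: €8. (They sum to €18.)

Buyers bear €10 per dose; producers bear €8 per dose.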